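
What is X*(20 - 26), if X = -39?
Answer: 234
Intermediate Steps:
X*(20 - 26) = -39*(20 - 26) = -39*(-6) = 234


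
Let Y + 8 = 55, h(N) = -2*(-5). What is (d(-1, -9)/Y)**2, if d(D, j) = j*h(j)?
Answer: 8100/2209 ≈ 3.6668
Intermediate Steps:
h(N) = 10
Y = 47 (Y = -8 + 55 = 47)
d(D, j) = 10*j (d(D, j) = j*10 = 10*j)
(d(-1, -9)/Y)**2 = ((10*(-9))/47)**2 = (-90*1/47)**2 = (-90/47)**2 = 8100/2209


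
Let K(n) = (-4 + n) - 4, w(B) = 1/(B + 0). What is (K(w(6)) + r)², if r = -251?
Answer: 2411809/36 ≈ 66995.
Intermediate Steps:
w(B) = 1/B
K(n) = -8 + n
(K(w(6)) + r)² = ((-8 + 1/6) - 251)² = ((-8 + ⅙) - 251)² = (-47/6 - 251)² = (-1553/6)² = 2411809/36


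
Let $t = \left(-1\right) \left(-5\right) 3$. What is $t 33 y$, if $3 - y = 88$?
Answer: $-42075$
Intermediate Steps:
$y = -85$ ($y = 3 - 88 = -85$)
$t = 15$ ($t = 5 \cdot 3 = 15$)
$t 33 y = 15 \cdot 33 \left(-85\right) = 495 \left(-85\right) = -42075$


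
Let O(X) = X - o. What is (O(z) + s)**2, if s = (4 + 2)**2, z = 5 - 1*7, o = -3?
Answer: 1369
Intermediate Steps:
z = -2 (z = 5 - 7 = -2)
O(X) = 3 + X (O(X) = X - 1*(-3) = X + 3 = 3 + X)
s = 36 (s = 6**2 = 36)
(O(z) + s)**2 = ((3 - 2) + 36)**2 = (1 + 36)**2 = 37**2 = 1369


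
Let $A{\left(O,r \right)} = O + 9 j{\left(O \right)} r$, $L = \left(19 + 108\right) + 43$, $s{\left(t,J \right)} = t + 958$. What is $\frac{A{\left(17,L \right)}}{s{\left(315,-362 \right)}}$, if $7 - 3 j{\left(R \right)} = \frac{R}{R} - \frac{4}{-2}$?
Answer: $\frac{2057}{1273} \approx 1.6159$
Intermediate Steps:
$s{\left(t,J \right)} = 958 + t$
$j{\left(R \right)} = \frac{4}{3}$ ($j{\left(R \right)} = \frac{7}{3} - \frac{\frac{R}{R} - \frac{4}{-2}}{3} = \frac{7}{3} - \frac{1 - -2}{3} = \frac{7}{3} - \frac{1 + 2}{3} = \frac{7}{3} - 1 = \frac{4}{3}$)
$L = 170$ ($L = 127 + 43 = 170$)
$A{\left(O,r \right)} = O + 12 r$ ($A{\left(O,r \right)} = O + 9 \frac{4 r}{3} = O + 12 r$)
$\frac{A{\left(17,L \right)}}{s{\left(315,-362 \right)}} = \frac{17 + 12 \cdot 170}{958 + 315} = \frac{17 + 2040}{1273} = 2057 \cdot \frac{1}{1273} = \frac{2057}{1273}$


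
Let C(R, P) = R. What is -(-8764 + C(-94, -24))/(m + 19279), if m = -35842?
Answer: -8858/16563 ≈ -0.53481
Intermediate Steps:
-(-8764 + C(-94, -24))/(m + 19279) = -(-8764 - 94)/(-35842 + 19279) = -(-8858)/(-16563) = -(-8858)*(-1)/16563 = -1*8858/16563 = -8858/16563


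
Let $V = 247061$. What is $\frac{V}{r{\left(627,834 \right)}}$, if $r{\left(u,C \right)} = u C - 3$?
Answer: $\frac{247061}{522915} \approx 0.47247$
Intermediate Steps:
$r{\left(u,C \right)} = -3 + C u$ ($r{\left(u,C \right)} = C u - 3 = -3 + C u$)
$\frac{V}{r{\left(627,834 \right)}} = \frac{247061}{-3 + 834 \cdot 627} = \frac{247061}{-3 + 522918} = \frac{247061}{522915}$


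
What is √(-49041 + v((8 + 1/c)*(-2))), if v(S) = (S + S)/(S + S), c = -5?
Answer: 4*I*√3065 ≈ 221.45*I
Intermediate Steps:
v(S) = 1 (v(S) = (2*S)/((2*S)) = (2*S)*(1/(2*S)) = 1)
√(-49041 + v((8 + 1/c)*(-2))) = √(-49041 + 1) = √(-49040) = 4*I*√3065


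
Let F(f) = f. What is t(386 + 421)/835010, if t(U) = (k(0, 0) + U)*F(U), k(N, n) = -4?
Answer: 58911/75910 ≈ 0.77606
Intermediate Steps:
t(U) = U*(-4 + U) (t(U) = (-4 + U)*U = U*(-4 + U))
t(386 + 421)/835010 = ((386 + 421)*(-4 + (386 + 421)))/835010 = (807*(-4 + 807))*(1/835010) = (807*803)*(1/835010) = 648021*(1/835010) = 58911/75910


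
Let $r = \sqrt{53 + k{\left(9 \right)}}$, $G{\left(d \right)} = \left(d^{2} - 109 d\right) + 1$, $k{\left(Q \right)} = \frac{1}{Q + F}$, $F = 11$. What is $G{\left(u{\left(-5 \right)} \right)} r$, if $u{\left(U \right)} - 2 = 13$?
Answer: $- \frac{1409 \sqrt{5305}}{10} \approx -10263.0$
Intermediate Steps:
$u{\left(U \right)} = 15$ ($u{\left(U \right)} = 2 + 13 = 15$)
$k{\left(Q \right)} = \frac{1}{11 + Q}$ ($k{\left(Q \right)} = \frac{1}{Q + 11} = \frac{1}{11 + Q}$)
$G{\left(d \right)} = 1 + d^{2} - 109 d$
$r = \frac{\sqrt{5305}}{10}$ ($r = \sqrt{53 + \frac{1}{11 + 9}} = \sqrt{53 + \frac{1}{20}} = \sqrt{\frac{1061}{20}} = \frac{\sqrt{5305}}{10} \approx 7.2835$)
$G{\left(u{\left(-5 \right)} \right)} r = \left(1 + 15^{2} - 1635\right) \frac{\sqrt{5305}}{10} = \left(1 + 225 - 1635\right) \frac{\sqrt{5305}}{10} = - 1409 \frac{\sqrt{5305}}{10} = - \frac{1409 \sqrt{5305}}{10}$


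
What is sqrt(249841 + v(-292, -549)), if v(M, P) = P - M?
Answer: 4*sqrt(15599) ≈ 499.58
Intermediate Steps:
sqrt(249841 + v(-292, -549)) = sqrt(249841 + (-549 - 1*(-292))) = sqrt(249841 + (-549 + 292)) = sqrt(249841 - 257) = sqrt(249584) = 4*sqrt(15599)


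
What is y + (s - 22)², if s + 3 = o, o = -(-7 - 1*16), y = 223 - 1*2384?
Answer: -2157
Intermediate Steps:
y = -2161 (y = 223 - 2384 = -2161)
o = 23 (o = -(-7 - 16) = -1*(-23) = 23)
s = 20 (s = -3 + 23 = 20)
y + (s - 22)² = -2161 + (20 - 22)² = -2161 + (-2)² = -2161 + 4 = -2157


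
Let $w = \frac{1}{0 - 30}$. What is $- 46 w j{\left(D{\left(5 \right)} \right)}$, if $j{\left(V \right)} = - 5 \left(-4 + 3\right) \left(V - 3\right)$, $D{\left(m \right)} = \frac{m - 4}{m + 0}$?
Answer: $- \frac{322}{15} \approx -21.467$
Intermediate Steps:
$D{\left(m \right)} = \frac{-4 + m}{m}$
$w = - \frac{1}{30}$ ($w = \frac{1}{-30} = - \frac{1}{30} \approx -0.033333$)
$j{\left(V \right)} = -15 + 5 V$ ($j{\left(V \right)} = \left(-5\right) \left(-1\right) \left(-3 + V\right) = 5 \left(-3 + V\right) = -15 + 5 V$)
$- 46 w j{\left(D{\left(5 \right)} \right)} = \left(-46\right) \left(- \frac{1}{30}\right) \left(-15 + 5 \frac{-4 + 5}{5}\right) = \frac{23 \left(-15 + 5 \cdot \frac{1}{5} \cdot 1\right)}{15} = \frac{23 \left(-15 + 5 \cdot \frac{1}{5}\right)}{15} = \frac{23 \left(-15 + 1\right)}{15} = \frac{23}{15} \left(-14\right) = - \frac{322}{15}$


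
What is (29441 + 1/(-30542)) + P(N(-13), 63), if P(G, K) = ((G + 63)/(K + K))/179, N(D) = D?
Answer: 10140132799367/344422134 ≈ 29441.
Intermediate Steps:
P(G, K) = (63 + G)/(358*K) (P(G, K) = ((63 + G)/((2*K)))*(1/179) = ((63 + G)*(1/(2*K)))*(1/179) = ((63 + G)/(2*K))*(1/179) = (63 + G)/(358*K))
(29441 + 1/(-30542)) + P(N(-13), 63) = (29441 + 1/(-30542)) + (1/358)*(63 - 13)/63 = (29441 - 1/30542) + (1/358)*(1/63)*50 = 899187021/30542 + 25/11277 = 10140132799367/344422134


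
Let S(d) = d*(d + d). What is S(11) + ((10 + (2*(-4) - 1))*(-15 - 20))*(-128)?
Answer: 4722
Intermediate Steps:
S(d) = 2*d² (S(d) = d*(2*d) = 2*d²)
S(11) + ((10 + (2*(-4) - 1))*(-15 - 20))*(-128) = 2*11² + ((10 + (2*(-4) - 1))*(-15 - 20))*(-128) = 2*121 + ((10 + (-8 - 1))*(-35))*(-128) = 242 + ((10 - 9)*(-35))*(-128) = 242 + (1*(-35))*(-128) = 242 - 35*(-128) = 242 + 4480 = 4722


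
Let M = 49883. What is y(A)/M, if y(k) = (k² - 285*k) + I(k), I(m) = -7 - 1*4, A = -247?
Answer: 131393/49883 ≈ 2.6340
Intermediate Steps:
I(m) = -11 (I(m) = -7 - 4 = -11)
y(k) = -11 + k² - 285*k (y(k) = (k² - 285*k) - 11 = -11 + k² - 285*k)
y(A)/M = (-11 + (-247)² - 285*(-247))/49883 = (-11 + 61009 + 70395)*(1/49883) = 131393*(1/49883) = 131393/49883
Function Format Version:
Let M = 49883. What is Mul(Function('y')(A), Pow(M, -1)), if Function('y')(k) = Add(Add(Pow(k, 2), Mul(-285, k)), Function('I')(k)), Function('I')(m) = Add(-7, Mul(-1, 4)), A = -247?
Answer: Rational(131393, 49883) ≈ 2.6340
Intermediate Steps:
Function('I')(m) = -11 (Function('I')(m) = Add(-7, -4) = -11)
Function('y')(k) = Add(-11, Pow(k, 2), Mul(-285, k)) (Function('y')(k) = Add(Add(Pow(k, 2), Mul(-285, k)), -11) = Add(-11, Pow(k, 2), Mul(-285, k)))
Mul(Function('y')(A), Pow(M, -1)) = Mul(Add(-11, Pow(-247, 2), Mul(-285, -247)), Pow(49883, -1)) = Mul(Add(-11, 61009, 70395), Rational(1, 49883)) = Mul(131393, Rational(1, 49883)) = Rational(131393, 49883)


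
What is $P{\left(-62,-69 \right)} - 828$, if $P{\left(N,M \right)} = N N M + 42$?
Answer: $-266022$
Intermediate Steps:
$P{\left(N,M \right)} = 42 + M N^{2}$ ($P{\left(N,M \right)} = N^{2} M + 42 = M N^{2} + 42 = 42 + M N^{2}$)
$P{\left(-62,-69 \right)} - 828 = \left(42 - 69 \left(-62\right)^{2}\right) - 828 = \left(42 - 265236\right) - 828 = -265194 - 828 = -266022$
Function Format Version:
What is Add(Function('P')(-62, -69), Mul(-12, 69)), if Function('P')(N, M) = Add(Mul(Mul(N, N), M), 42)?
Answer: -266022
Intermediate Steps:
Function('P')(N, M) = Add(42, Mul(M, Pow(N, 2))) (Function('P')(N, M) = Add(Mul(Pow(N, 2), M), 42) = Add(Mul(M, Pow(N, 2)), 42) = Add(42, Mul(M, Pow(N, 2))))
Add(Function('P')(-62, -69), Mul(-12, 69)) = Add(Add(42, Mul(-69, Pow(-62, 2))), Mul(-12, 69)) = Add(Add(42, Mul(-69, 3844)), -828) = Add(Add(42, -265236), -828) = Add(-265194, -828) = -266022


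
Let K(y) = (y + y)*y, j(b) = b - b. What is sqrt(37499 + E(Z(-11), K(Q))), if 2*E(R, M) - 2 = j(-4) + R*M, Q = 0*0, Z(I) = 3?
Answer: 50*sqrt(15) ≈ 193.65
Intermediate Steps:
Q = 0
j(b) = 0
K(y) = 2*y**2 (K(y) = (2*y)*y = 2*y**2)
E(R, M) = 1 + M*R/2 (E(R, M) = 1 + (0 + R*M)/2 = 1 + (0 + M*R)/2 = 1 + (M*R)/2 = 1 + M*R/2)
sqrt(37499 + E(Z(-11), K(Q))) = sqrt(37499 + (1 + (1/2)*(2*0**2)*3)) = sqrt(37499 + (1 + (1/2)*(2*0)*3)) = sqrt(37499 + (1 + (1/2)*0*3)) = sqrt(37499 + (1 + 0)) = sqrt(37499 + 1) = sqrt(37500) = 50*sqrt(15)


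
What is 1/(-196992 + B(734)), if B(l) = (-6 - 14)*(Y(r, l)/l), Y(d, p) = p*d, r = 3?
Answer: -1/197052 ≈ -5.0748e-6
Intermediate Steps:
Y(d, p) = d*p
B(l) = -60 (B(l) = (-6 - 14)*((3*l)/l) = -20*3 = -60)
1/(-196992 + B(734)) = 1/(-196992 - 60) = 1/(-197052) = -1/197052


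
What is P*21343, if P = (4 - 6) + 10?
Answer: 170744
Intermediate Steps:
P = 8 (P = -2 + 10 = 8)
P*21343 = 8*21343 = 170744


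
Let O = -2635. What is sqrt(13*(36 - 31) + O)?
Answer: I*sqrt(2570) ≈ 50.695*I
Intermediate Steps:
sqrt(13*(36 - 31) + O) = sqrt(13*(36 - 31) - 2635) = sqrt(13*5 - 2635) = sqrt(65 - 2635) = sqrt(-2570) = I*sqrt(2570)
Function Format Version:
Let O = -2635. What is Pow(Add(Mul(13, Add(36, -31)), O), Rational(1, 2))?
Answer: Mul(I, Pow(2570, Rational(1, 2))) ≈ Mul(50.695, I)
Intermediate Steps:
Pow(Add(Mul(13, Add(36, -31)), O), Rational(1, 2)) = Pow(Add(Mul(13, Add(36, -31)), -2635), Rational(1, 2)) = Pow(Add(Mul(13, 5), -2635), Rational(1, 2)) = Pow(Add(65, -2635), Rational(1, 2)) = Pow(-2570, Rational(1, 2)) = Mul(I, Pow(2570, Rational(1, 2)))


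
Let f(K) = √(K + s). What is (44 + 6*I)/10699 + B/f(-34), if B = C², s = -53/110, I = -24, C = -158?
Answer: -100/10699 - 24964*I*√417230/3793 ≈ -0.0093467 - 4251.3*I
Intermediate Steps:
s = -53/110 (s = -53*1/110 = -53/110 ≈ -0.48182)
f(K) = √(-53/110 + K) (f(K) = √(K - 53/110) = √(-53/110 + K))
B = 24964 (B = (-158)² = 24964)
(44 + 6*I)/10699 + B/f(-34) = (44 + 6*(-24))/10699 + 24964/((√(-5830 + 12100*(-34))/110)) = (44 - 144)*(1/10699) + 24964/((√(-5830 - 411400)/110)) = -100*1/10699 + 24964/((√(-417230)/110)) = -100/10699 + 24964/(((I*√417230)/110)) = -100/10699 + 24964/((I*√417230/110)) = -100/10699 + 24964*(-I*√417230/3793) = -100/10699 - 24964*I*√417230/3793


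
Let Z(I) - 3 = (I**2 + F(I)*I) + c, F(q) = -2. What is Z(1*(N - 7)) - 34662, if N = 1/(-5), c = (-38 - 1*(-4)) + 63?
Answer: -864094/25 ≈ -34564.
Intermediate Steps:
c = 29 (c = (-38 + 4) + 63 = -34 + 63 = 29)
N = -1/5 ≈ -0.20000
Z(I) = 32 + I**2 - 2*I (Z(I) = 3 + ((I**2 - 2*I) + 29) = 3 + (29 + I**2 - 2*I) = 32 + I**2 - 2*I)
Z(1*(N - 7)) - 34662 = (32 + (1*(-1/5 - 7))**2 - 2*(-1/5 - 7)) - 34662 = (32 + (1*(-36/5))**2 - 2*(-36)/5) - 34662 = (32 + (-36/5)**2 - 2*(-36/5)) - 34662 = (32 + 1296/25 + 72/5) - 34662 = 2456/25 - 34662 = -864094/25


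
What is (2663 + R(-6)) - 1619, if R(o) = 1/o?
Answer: 6263/6 ≈ 1043.8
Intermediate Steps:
(2663 + R(-6)) - 1619 = (2663 + 1/(-6)) - 1619 = (2663 - 1/6) - 1619 = 15977/6 - 1619 = 6263/6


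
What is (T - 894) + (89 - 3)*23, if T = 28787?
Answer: 29871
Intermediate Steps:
(T - 894) + (89 - 3)*23 = (28787 - 894) + (89 - 3)*23 = 27893 + 86*23 = 27893 + 1978 = 29871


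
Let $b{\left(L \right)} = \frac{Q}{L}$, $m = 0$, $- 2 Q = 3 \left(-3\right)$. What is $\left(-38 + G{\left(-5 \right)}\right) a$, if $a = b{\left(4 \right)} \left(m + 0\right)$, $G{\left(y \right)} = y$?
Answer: $0$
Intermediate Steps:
$Q = \frac{9}{2}$ ($Q = - \frac{3 \left(-3\right)}{2} = \left(- \frac{1}{2}\right) \left(-9\right) = \frac{9}{2} \approx 4.5$)
$b{\left(L \right)} = \frac{9}{2 L}$
$a = 0$ ($a = \frac{9}{2 \cdot 4} \left(0 + 0\right) = \frac{9}{2} \cdot \frac{1}{4} \cdot 0 = \frac{9}{8} \cdot 0 = 0$)
$\left(-38 + G{\left(-5 \right)}\right) a = \left(-38 - 5\right) 0 = \left(-43\right) 0 = 0$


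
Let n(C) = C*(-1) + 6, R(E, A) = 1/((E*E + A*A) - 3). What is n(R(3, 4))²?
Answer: 17161/484 ≈ 35.457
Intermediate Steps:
R(E, A) = 1/(-3 + A² + E²) (R(E, A) = 1/((E² + A²) - 3) = 1/((A² + E²) - 3) = 1/(-3 + A² + E²))
n(C) = 6 - C (n(C) = -C + 6 = 6 - C)
n(R(3, 4))² = (6 - 1/(-3 + 4² + 3²))² = (6 - 1/(-3 + 16 + 9))² = (6 - 1/22)² = (131/22)² = 17161/484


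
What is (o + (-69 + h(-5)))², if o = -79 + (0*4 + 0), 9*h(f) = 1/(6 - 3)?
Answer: 15960025/729 ≈ 21893.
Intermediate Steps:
h(f) = 1/27 (h(f) = 1/(9*(6 - 3)) = (⅑)/3 = (⅑)*(⅓) = 1/27)
o = -79 (o = -79 + (0 + 0) = -79 + 0 = -79)
(o + (-69 + h(-5)))² = (-79 + (-69 + 1/27))² = (-79 - 1862/27)² = (-3995/27)² = 15960025/729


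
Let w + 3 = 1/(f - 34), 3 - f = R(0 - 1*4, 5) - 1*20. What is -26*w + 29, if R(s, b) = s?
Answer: 775/7 ≈ 110.71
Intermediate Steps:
f = 27 (f = 3 - ((0 - 1*4) - 1*20) = 3 - ((0 - 4) - 20) = 3 - (-4 - 20) = 3 - 1*(-24) = 3 + 24 = 27)
w = -22/7 (w = -3 + 1/(27 - 34) = -3 + 1/(-7) = -3 - 1/7 = -22/7 ≈ -3.1429)
-26*w + 29 = -26*(-22/7) + 29 = 572/7 + 29 = 775/7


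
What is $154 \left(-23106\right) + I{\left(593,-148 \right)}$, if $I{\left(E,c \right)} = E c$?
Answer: $-3646088$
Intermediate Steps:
$154 \left(-23106\right) + I{\left(593,-148 \right)} = 154 \left(-23106\right) + 593 \left(-148\right) = -3558324 - 87764 = -3646088$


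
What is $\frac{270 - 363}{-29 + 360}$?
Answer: $- \frac{93}{331} \approx -0.28097$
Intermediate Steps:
$\frac{270 - 363}{-29 + 360} = - \frac{93}{331}$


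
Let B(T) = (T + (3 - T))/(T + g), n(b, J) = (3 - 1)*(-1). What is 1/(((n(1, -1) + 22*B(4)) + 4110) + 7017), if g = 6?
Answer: 5/55658 ≈ 8.9834e-5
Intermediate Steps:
n(b, J) = -2 (n(b, J) = 2*(-1) = -2)
B(T) = 3/(6 + T) (B(T) = (T + (3 - T))/(T + 6) = 3/(6 + T))
1/(((n(1, -1) + 22*B(4)) + 4110) + 7017) = 1/(((-2 + 22*(3/(6 + 4))) + 4110) + 7017) = 1/(((-2 + 22*(3/10)) + 4110) + 7017) = 1/(((-2 + 33/5) + 4110) + 7017) = 1/((23/5 + 4110) + 7017) = 1/(20573/5 + 7017) = 1/(55658/5) = 5/55658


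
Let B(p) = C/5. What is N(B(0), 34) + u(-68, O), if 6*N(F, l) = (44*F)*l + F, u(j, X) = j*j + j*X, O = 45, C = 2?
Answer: 8319/5 ≈ 1663.8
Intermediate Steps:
B(p) = 2/5
u(j, X) = j**2 + X*j
N(F, l) = F/6 + 22*F*l/3 (N(F, l) = ((44*F)*l + F)/6 = (44*F*l + F)/6 = (F + 44*F*l)/6 = F/6 + 22*F*l/3)
N(B(0), 34) + u(-68, O) = (1/6)*(2/5)*(1 + 44*34) - 68*(45 - 68) = (1/6)*(2/5)*(1 + 1496) - 68*(-23) = (1/6)*(2/5)*1497 + 1564 = 499/5 + 1564 = 8319/5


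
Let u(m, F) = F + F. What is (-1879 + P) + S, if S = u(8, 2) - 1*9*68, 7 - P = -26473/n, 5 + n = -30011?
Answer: -74466153/30016 ≈ -2480.9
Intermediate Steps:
n = -30016 (n = -5 - 30011 = -30016)
u(m, F) = 2*F
P = 183639/30016 (P = 7 - (-26473)/(-30016) = 7 - (-26473)*(-1)/30016 = 7 - 1*26473/30016 = 7 - 26473/30016 = 183639/30016 ≈ 6.1180)
S = -608 (S = 2*2 - 1*9*68 = 4 - 9*68 = 4 - 612 = -608)
(-1879 + P) + S = (-1879 + 183639/30016) - 608 = -56216425/30016 - 608 = -74466153/30016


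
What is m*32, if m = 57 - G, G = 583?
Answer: -16832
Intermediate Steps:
m = -526 (m = 57 - 1*583 = 57 - 583 = -526)
m*32 = -526*32 = -16832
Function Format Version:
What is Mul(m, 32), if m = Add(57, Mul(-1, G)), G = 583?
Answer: -16832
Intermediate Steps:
m = -526 (m = Add(57, Mul(-1, 583)) = Add(57, -583) = -526)
Mul(m, 32) = Mul(-526, 32) = -16832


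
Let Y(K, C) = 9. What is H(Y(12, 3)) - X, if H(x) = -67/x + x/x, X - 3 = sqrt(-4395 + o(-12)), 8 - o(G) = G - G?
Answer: -85/9 - I*sqrt(4387) ≈ -9.4444 - 66.234*I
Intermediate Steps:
o(G) = 8 (o(G) = 8 - (G - G) = 8 - 1*0 = 8 + 0 = 8)
X = 3 + I*sqrt(4387) (X = 3 + sqrt(-4395 + 8) = 3 + sqrt(-4387) = 3 + I*sqrt(4387) ≈ 3.0 + 66.234*I)
H(x) = 1 - 67/x (H(x) = -67/x + 1 = 1 - 67/x)
H(Y(12, 3)) - X = (-67 + 9)/9 - (3 + I*sqrt(4387)) = (1/9)*(-58) + (-3 - I*sqrt(4387)) = -58/9 + (-3 - I*sqrt(4387)) = -85/9 - I*sqrt(4387)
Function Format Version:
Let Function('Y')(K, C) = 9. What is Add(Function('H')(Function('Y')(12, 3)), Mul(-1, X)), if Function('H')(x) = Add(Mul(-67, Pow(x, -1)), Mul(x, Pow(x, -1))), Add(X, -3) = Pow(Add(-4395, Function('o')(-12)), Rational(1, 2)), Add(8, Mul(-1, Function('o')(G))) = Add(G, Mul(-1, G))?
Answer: Add(Rational(-85, 9), Mul(-1, I, Pow(4387, Rational(1, 2)))) ≈ Add(-9.4444, Mul(-66.234, I))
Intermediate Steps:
Function('o')(G) = 8 (Function('o')(G) = Add(8, Mul(-1, Add(G, Mul(-1, G)))) = Add(8, Mul(-1, 0)) = Add(8, 0) = 8)
X = Add(3, Mul(I, Pow(4387, Rational(1, 2)))) (X = Add(3, Pow(Add(-4395, 8), Rational(1, 2))) = Add(3, Pow(-4387, Rational(1, 2))) = Add(3, Mul(I, Pow(4387, Rational(1, 2)))) ≈ Add(3.0000, Mul(66.234, I)))
Function('H')(x) = Add(1, Mul(-67, Pow(x, -1))) (Function('H')(x) = Add(Mul(-67, Pow(x, -1)), 1) = Add(1, Mul(-67, Pow(x, -1))))
Add(Function('H')(Function('Y')(12, 3)), Mul(-1, X)) = Add(Mul(Pow(9, -1), Add(-67, 9)), Mul(-1, Add(3, Mul(I, Pow(4387, Rational(1, 2)))))) = Add(Mul(Rational(1, 9), -58), Add(-3, Mul(-1, I, Pow(4387, Rational(1, 2))))) = Add(Rational(-58, 9), Add(-3, Mul(-1, I, Pow(4387, Rational(1, 2))))) = Add(Rational(-85, 9), Mul(-1, I, Pow(4387, Rational(1, 2))))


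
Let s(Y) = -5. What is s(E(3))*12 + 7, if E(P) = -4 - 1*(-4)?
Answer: -53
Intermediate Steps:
E(P) = 0 (E(P) = -4 + 4 = 0)
s(E(3))*12 + 7 = -5*12 + 7 = -60 + 7 = -53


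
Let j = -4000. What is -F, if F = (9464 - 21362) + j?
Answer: 15898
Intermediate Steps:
F = -15898 (F = (9464 - 21362) - 4000 = -11898 - 4000 = -15898)
-F = -1*(-15898) = 15898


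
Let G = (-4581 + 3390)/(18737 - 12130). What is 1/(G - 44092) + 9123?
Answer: 2657685303698/291317035 ≈ 9123.0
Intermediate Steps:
G = -1191/6607 ≈ -0.18026
1/(G - 44092) + 9123 = 1/(-1191/6607 - 44092) + 9123 = 1/(-291317035/6607) + 9123 = -6607/291317035 + 9123 = 2657685303698/291317035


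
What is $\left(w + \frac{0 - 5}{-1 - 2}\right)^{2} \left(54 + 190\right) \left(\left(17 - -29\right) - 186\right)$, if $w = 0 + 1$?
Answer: $- \frac{2186240}{9} \approx -2.4292 \cdot 10^{5}$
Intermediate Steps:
$w = 1$
$\left(w + \frac{0 - 5}{-1 - 2}\right)^{2} \left(54 + 190\right) \left(\left(17 - -29\right) - 186\right) = \left(1 + \frac{0 - 5}{-1 - 2}\right)^{2} \left(54 + 190\right) \left(\left(17 - -29\right) - 186\right) = \left(1 - \frac{5}{-3}\right)^{2} \cdot 244 \left(\left(17 + 29\right) - 186\right) = \left(1 - - \frac{5}{3}\right)^{2} \cdot 244 \left(46 - 186\right) = \left(1 + \frac{5}{3}\right)^{2} \cdot 244 \left(-140\right) = \left(\frac{8}{3}\right)^{2} \left(-34160\right) = \frac{64}{9} \left(-34160\right) = - \frac{2186240}{9}$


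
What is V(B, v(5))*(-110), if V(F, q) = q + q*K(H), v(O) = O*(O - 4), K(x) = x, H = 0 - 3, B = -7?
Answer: 1100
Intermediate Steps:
H = -3
v(O) = O*(-4 + O)
V(F, q) = -2*q (V(F, q) = q + q*(-3) = q - 3*q = -2*q)
V(B, v(5))*(-110) = -10*(-4 + 5)*(-110) = -10*(-110) = 1100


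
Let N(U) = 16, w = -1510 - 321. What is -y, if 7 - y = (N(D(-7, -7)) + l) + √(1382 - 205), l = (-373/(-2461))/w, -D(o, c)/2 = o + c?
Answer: 40554446/4506091 + √1177 ≈ 43.307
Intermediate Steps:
w = -1831
D(o, c) = -2*c - 2*o (D(o, c) = -2*(o + c) = -2*(c + o) = -2*c - 2*o)
l = -373/4506091 (l = -373/(-2461)/(-1831) = -373*(-1/2461)*(-1/1831) = (373/2461)*(-1/1831) = -373/4506091 ≈ -8.2777e-5)
y = -40554446/4506091 - √1177 (y = 7 - ((16 - 373/4506091) + √(1382 - 205)) = 7 - (72097083/4506091 + √1177) = 7 + (-72097083/4506091 - √1177) = -40554446/4506091 - √1177 ≈ -43.307)
-y = -(-40554446/4506091 - √1177) = 40554446/4506091 + √1177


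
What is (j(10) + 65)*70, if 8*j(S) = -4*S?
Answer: 4200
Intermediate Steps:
j(S) = -S/2 (j(S) = (-4*S)/8 = -S/2)
(j(10) + 65)*70 = (-½*10 + 65)*70 = (-5 + 65)*70 = 60*70 = 4200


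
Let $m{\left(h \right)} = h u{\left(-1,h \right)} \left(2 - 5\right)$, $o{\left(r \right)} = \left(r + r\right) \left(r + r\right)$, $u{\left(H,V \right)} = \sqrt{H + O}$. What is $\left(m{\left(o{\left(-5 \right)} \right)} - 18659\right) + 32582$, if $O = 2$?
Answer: $13623$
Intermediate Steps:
$u{\left(H,V \right)} = \sqrt{2 + H}$ ($u{\left(H,V \right)} = \sqrt{H + 2} = \sqrt{2 + H}$)
$o{\left(r \right)} = 4 r^{2}$ ($o{\left(r \right)} = 2 r 2 r = 4 r^{2}$)
$m{\left(h \right)} = - 3 h$ ($m{\left(h \right)} = h \sqrt{2 - 1} \left(2 - 5\right) = h \sqrt{1} \left(2 - 5\right) = h 1 \left(-3\right) = h \left(-3\right) = - 3 h$)
$\left(m{\left(o{\left(-5 \right)} \right)} - 18659\right) + 32582 = \left(- 3 \cdot 4 \left(-5\right)^{2} - 18659\right) + 32582 = \left(- 3 \cdot 4 \cdot 25 - 18659\right) + 32582 = \left(\left(-3\right) 100 - 18659\right) + 32582 = \left(-300 - 18659\right) + 32582 = -18959 + 32582 = 13623$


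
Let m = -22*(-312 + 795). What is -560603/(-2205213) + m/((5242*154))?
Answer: 2786521229/11559726546 ≈ 0.24105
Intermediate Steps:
m = -10626 (m = -22*483 = -10626)
-560603/(-2205213) + m/((5242*154)) = -560603/(-2205213) - 10626/(5242*154) = -560603*(-1/2205213) - 10626/807268 = 560603/2205213 - 10626*1/807268 = 560603/2205213 - 69/5242 = 2786521229/11559726546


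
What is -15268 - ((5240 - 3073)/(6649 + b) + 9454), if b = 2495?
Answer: -226060135/9144 ≈ -24722.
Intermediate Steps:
-15268 - ((5240 - 3073)/(6649 + b) + 9454) = -15268 - ((5240 - 3073)/(6649 + 2495) + 9454) = -15268 - (2167/9144 + 9454) = -15268 - 1*86449543/9144 = -15268 - 86449543/9144 = -226060135/9144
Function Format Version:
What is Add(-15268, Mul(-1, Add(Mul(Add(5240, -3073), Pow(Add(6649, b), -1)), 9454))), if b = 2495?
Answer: Rational(-226060135, 9144) ≈ -24722.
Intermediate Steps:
Add(-15268, Mul(-1, Add(Mul(Add(5240, -3073), Pow(Add(6649, b), -1)), 9454))) = Add(-15268, Mul(-1, Add(Mul(Add(5240, -3073), Pow(Add(6649, 2495), -1)), 9454))) = Add(-15268, Mul(-1, Add(Mul(2167, Pow(9144, -1)), 9454))) = Add(-15268, Mul(-1, Add(Mul(2167, Rational(1, 9144)), 9454))) = Add(-15268, Mul(-1, Add(Rational(2167, 9144), 9454))) = Add(-15268, Mul(-1, Rational(86449543, 9144))) = Add(-15268, Rational(-86449543, 9144)) = Rational(-226060135, 9144)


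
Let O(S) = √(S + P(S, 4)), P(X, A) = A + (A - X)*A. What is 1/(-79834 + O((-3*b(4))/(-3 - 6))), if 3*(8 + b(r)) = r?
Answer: -119751/9560201294 - √15/4780100647 ≈ -1.2527e-5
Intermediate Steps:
b(r) = -8 + r/3
P(X, A) = A + A*(A - X)
O(S) = √(20 - 3*S) (O(S) = √(S + 4*(1 + 4 - S)) = √(S + 4*(5 - S)) = √(S + (20 - 4*S)) = √(20 - 3*S))
1/(-79834 + O((-3*b(4))/(-3 - 6))) = 1/(-79834 + √(20 - 3*(-3*(-8 + (⅓)*4))/(-3 - 6))) = 1/(-79834 + √(20 - 3*(-3*(-8 + 4/3))/(-9))) = 1/(-79834 + √(20 - 3*(-3*(-20/3))*(-1)/9)) = 1/(-79834 + √(20 - 60*(-1)/9)) = 1/(-79834 + √(20 - 3*(-20/9))) = 1/(-79834 + √(20 + 20/3)) = 1/(-79834 + √(80/3)) = 1/(-79834 + 4*√15/3)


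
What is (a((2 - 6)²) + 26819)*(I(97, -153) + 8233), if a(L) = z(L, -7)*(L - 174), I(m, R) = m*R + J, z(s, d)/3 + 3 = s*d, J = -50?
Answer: -541488482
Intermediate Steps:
z(s, d) = -9 + 3*d*s (z(s, d) = -9 + 3*(s*d) = -9 + 3*(d*s) = -9 + 3*d*s)
I(m, R) = -50 + R*m (I(m, R) = m*R - 50 = R*m - 50 = -50 + R*m)
a(L) = (-174 + L)*(-9 - 21*L) (a(L) = (-9 + 3*(-7)*L)*(L - 174) = (-9 - 21*L)*(-174 + L) = (-174 + L)*(-9 - 21*L))
(a((2 - 6)²) + 26819)*(I(97, -153) + 8233) = ((1566 - 21*(2 - 6)⁴ + 3645*(2 - 6)²) + 26819)*((-50 - 153*97) + 8233) = ((1566 - 21*((-4)²)² + 3645*(-4)²) + 26819)*((-50 - 14841) + 8233) = ((1566 - 21*16² + 3645*16) + 26819)*(-14891 + 8233) = ((1566 - 21*256 + 58320) + 26819)*(-6658) = ((1566 - 5376 + 58320) + 26819)*(-6658) = (54510 + 26819)*(-6658) = 81329*(-6658) = -541488482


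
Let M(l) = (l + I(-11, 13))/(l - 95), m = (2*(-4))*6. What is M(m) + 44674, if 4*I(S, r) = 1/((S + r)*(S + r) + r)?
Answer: 33416403/748 ≈ 44674.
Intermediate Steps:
I(S, r) = 1/(4*(r + (S + r)²)) (I(S, r) = 1/(4*((S + r)*(S + r) + r)) = 1/(4*((S + r)² + r)) = 1/(4*(r + (S + r)²)))
m = -48 (m = -8*6 = -48)
M(l) = (1/68 + l)/(-95 + l) (M(l) = (l + 1/(4*(13 + (-11 + 13)²)))/(l - 95) = (l + 1/(4*(13 + 2²)))/(-95 + l) = (l + 1/(4*(13 + 4)))/(-95 + l) = (l + (¼)/17)/(-95 + l) = (l + (¼)*(1/17))/(-95 + l) = (l + 1/68)/(-95 + l) = (1/68 + l)/(-95 + l))
M(m) + 44674 = (1/68 - 48)/(-95 - 48) + 44674 = -3263/68/(-143) + 44674 = -1/143*(-3263/68) + 44674 = 251/748 + 44674 = 33416403/748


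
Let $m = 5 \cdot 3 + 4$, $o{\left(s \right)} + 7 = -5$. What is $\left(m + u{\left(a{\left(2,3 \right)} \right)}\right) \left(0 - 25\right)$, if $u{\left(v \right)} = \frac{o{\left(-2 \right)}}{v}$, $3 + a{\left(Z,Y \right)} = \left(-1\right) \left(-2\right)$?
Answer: $-775$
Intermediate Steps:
$a{\left(Z,Y \right)} = -1$ ($a{\left(Z,Y \right)} = -3 - -2 = -3 + 2 = -1$)
$o{\left(s \right)} = -12$ ($o{\left(s \right)} = -7 - 5 = -12$)
$u{\left(v \right)} = - \frac{12}{v}$
$m = 19$ ($m = 15 + 4 = 19$)
$\left(m + u{\left(a{\left(2,3 \right)} \right)}\right) \left(0 - 25\right) = \left(19 - \frac{12}{-1}\right) \left(0 - 25\right) = \left(19 - -12\right) \left(0 - 25\right) = \left(19 + 12\right) \left(-25\right) = 31 \left(-25\right) = -775$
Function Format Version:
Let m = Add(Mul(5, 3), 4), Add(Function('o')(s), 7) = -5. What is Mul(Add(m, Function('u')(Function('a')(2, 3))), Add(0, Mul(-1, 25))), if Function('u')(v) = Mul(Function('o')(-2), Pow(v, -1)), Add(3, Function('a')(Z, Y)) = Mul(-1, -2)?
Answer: -775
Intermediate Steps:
Function('a')(Z, Y) = -1 (Function('a')(Z, Y) = Add(-3, Mul(-1, -2)) = Add(-3, 2) = -1)
Function('o')(s) = -12 (Function('o')(s) = Add(-7, -5) = -12)
Function('u')(v) = Mul(-12, Pow(v, -1))
m = 19 (m = Add(15, 4) = 19)
Mul(Add(m, Function('u')(Function('a')(2, 3))), Add(0, Mul(-1, 25))) = Mul(Add(19, Mul(-12, Pow(-1, -1))), Add(0, Mul(-1, 25))) = Mul(Add(19, Mul(-12, -1)), Add(0, -25)) = Mul(Add(19, 12), -25) = Mul(31, -25) = -775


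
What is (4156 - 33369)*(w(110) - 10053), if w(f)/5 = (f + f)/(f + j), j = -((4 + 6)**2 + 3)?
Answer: 2023613723/7 ≈ 2.8909e+8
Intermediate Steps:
j = -103 (j = -(10**2 + 3) = -(100 + 3) = -1*103 = -103)
w(f) = 10*f/(-103 + f) (w(f) = 5*((f + f)/(f - 103)) = 5*((2*f)/(-103 + f)) = 5*(2*f/(-103 + f)) = 10*f/(-103 + f))
(4156 - 33369)*(w(110) - 10053) = (4156 - 33369)*(10*110/(-103 + 110) - 10053) = -29213*(10*110/7 - 10053) = -29213*(10*110*(1/7) - 10053) = -29213*(1100/7 - 10053) = -29213*(-69271/7) = 2023613723/7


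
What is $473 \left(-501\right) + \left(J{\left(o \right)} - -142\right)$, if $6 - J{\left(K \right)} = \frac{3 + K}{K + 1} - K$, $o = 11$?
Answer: $- \frac{1420891}{6} \approx -2.3682 \cdot 10^{5}$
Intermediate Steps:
$J{\left(K \right)} = 6 + K - \frac{3 + K}{1 + K}$ ($J{\left(K \right)} = 6 - \left(\frac{3 + K}{K + 1} - K\right) = 6 - \left(\frac{3 + K}{1 + K} - K\right) = 6 - \left(- K + \frac{3 + K}{1 + K}\right) = 6 + \left(K - \frac{3 + K}{1 + K}\right) = 6 + K - \frac{3 + K}{1 + K}$)
$473 \left(-501\right) + \left(J{\left(o \right)} - -142\right) = 473 \left(-501\right) + \left(\frac{3 + 11^{2} + 6 \cdot 11}{1 + 11} - -142\right) = -236973 + \left(\frac{3 + 121 + 66}{12} + 142\right) = -236973 + \left(\frac{1}{12} \cdot 190 + 142\right) = -236973 + \left(\frac{95}{6} + 142\right) = -236973 + \frac{947}{6} = - \frac{1420891}{6}$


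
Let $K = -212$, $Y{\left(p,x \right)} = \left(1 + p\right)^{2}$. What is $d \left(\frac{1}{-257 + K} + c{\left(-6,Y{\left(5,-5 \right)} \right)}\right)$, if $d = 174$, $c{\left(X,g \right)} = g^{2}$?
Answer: $\frac{105761202}{469} \approx 2.255 \cdot 10^{5}$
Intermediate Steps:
$d \left(\frac{1}{-257 + K} + c{\left(-6,Y{\left(5,-5 \right)} \right)}\right) = 174 \left(\frac{1}{-257 - 212} + \left(\left(1 + 5\right)^{2}\right)^{2}\right) = 174 \left(\frac{1}{-469} + \left(6^{2}\right)^{2}\right) = 174 \left(- \frac{1}{469} + 36^{2}\right) = 174 \left(- \frac{1}{469} + 1296\right) = 174 \cdot \frac{607823}{469} = \frac{105761202}{469}$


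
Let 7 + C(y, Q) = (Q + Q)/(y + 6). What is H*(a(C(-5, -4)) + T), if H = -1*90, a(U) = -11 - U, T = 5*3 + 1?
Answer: -1800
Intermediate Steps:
T = 16 (T = 15 + 1 = 16)
C(y, Q) = -7 + 2*Q/(6 + y) (C(y, Q) = -7 + (Q + Q)/(y + 6) = -7 + (2*Q)/(6 + y) = -7 + 2*Q/(6 + y))
H = -90
H*(a(C(-5, -4)) + T) = -90*((-11 - (-42 - 7*(-5) + 2*(-4))/(6 - 5)) + 16) = -90*((-11 - (-42 + 35 - 8)/1) + 16) = -90*((-11 - (-15)) + 16) = -90*((-11 - 1*(-15)) + 16) = -90*((-11 + 15) + 16) = -90*(4 + 16) = -90*20 = -1800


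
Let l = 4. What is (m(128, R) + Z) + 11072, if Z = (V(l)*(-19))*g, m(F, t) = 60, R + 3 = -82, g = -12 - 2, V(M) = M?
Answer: 12196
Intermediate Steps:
g = -14
R = -85 (R = -3 - 82 = -85)
Z = 1064 (Z = (4*(-19))*(-14) = -76*(-14) = 1064)
(m(128, R) + Z) + 11072 = (60 + 1064) + 11072 = 1124 + 11072 = 12196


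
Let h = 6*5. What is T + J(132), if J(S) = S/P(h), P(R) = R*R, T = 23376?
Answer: 1753211/75 ≈ 23376.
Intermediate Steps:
h = 30
P(R) = R²
J(S) = S/900 (J(S) = S/(30²) = S/900)
T + J(132) = 23376 + (1/900)*132 = 23376 + 11/75 = 1753211/75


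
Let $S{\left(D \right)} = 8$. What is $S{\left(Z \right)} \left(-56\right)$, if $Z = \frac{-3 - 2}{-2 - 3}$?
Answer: $-448$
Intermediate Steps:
$Z = 1$ ($Z = - \frac{5}{-5} = \left(-5\right) \left(- \frac{1}{5}\right) = 1$)
$S{\left(Z \right)} \left(-56\right) = 8 \left(-56\right) = -448$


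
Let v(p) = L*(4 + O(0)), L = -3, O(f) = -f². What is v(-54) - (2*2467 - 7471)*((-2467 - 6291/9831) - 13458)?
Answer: -132401812238/3277 ≈ -4.0403e+7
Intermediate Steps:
v(p) = -12 (v(p) = -3*(4 - 1*0²) = -3*(4 - 1*0) = -3*(4 + 0) = -3*4 = -12)
v(-54) - (2*2467 - 7471)*((-2467 - 6291/9831) - 13458) = -12 - (2*2467 - 7471)*((-2467 - 6291/9831) - 13458) = -12 - (4934 - 7471)*((-2467 - 6291/9831) - 13458) = -12 - (-2537)*((-2467 - 1*2097/3277) - 13458) = -12 - (-2537)*((-2467 - 2097/3277) - 13458) = -12 - (-2537)*(-8086456/3277 - 13458) = -12 - (-2537)*(-52188322)/3277 = -12 - 1*132401772914/3277 = -12 - 132401772914/3277 = -132401812238/3277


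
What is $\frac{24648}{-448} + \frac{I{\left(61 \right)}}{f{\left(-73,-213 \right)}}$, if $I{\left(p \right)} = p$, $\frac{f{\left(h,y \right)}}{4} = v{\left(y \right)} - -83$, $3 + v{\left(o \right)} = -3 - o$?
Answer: $- \frac{223159}{4060} \approx -54.965$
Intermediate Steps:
$v{\left(o \right)} = -6 - o$ ($v{\left(o \right)} = -3 - \left(3 + o\right) = -6 - o$)
$f{\left(h,y \right)} = 308 - 4 y$ ($f{\left(h,y \right)} = 4 \left(\left(-6 - y\right) - -83\right) = 4 \left(\left(-6 - y\right) + 83\right) = 4 \left(77 - y\right) = 308 - 4 y$)
$\frac{24648}{-448} + \frac{I{\left(61 \right)}}{f{\left(-73,-213 \right)}} = \frac{24648}{-448} + \frac{61}{308 - -852} = 24648 \left(- \frac{1}{448}\right) + \frac{61}{308 + 852} = - \frac{3081}{56} + \frac{61}{1160} = - \frac{223159}{4060}$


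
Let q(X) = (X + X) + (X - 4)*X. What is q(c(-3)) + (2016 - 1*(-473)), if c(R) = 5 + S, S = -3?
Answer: 2489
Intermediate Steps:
c(R) = 2 (c(R) = 5 - 3 = 2)
q(X) = 2*X + X*(-4 + X) (q(X) = 2*X + (-4 + X)*X = 2*X + X*(-4 + X))
q(c(-3)) + (2016 - 1*(-473)) = 2*(-2 + 2) + (2016 - 1*(-473)) = 2*0 + (2016 + 473) = 0 + 2489 = 2489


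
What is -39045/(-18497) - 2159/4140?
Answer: 121711277/76577580 ≈ 1.5894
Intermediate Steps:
-39045/(-18497) - 2159/4140 = -39045*(-1/18497) - 2159*1/4140 = 39045/18497 - 2159/4140 = 121711277/76577580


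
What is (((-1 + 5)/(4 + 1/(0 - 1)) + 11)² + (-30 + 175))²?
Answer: 7150276/81 ≈ 88275.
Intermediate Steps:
(((-1 + 5)/(4 + 1/(0 - 1)) + 11)² + (-30 + 175))² = ((4/(4 + 1/(-1)) + 11)² + 145)² = ((4/(4 - 1) + 11)² + 145)² = ((4/3 + 11)² + 145)² = ((37/3)² + 145)² = (1369/9 + 145)² = (2674/9)² = 7150276/81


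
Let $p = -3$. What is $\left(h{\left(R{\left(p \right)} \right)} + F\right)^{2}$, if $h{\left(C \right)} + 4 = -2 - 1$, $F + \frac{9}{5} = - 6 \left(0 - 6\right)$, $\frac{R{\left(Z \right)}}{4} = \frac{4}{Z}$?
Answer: $\frac{18496}{25} \approx 739.84$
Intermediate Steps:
$R{\left(Z \right)} = \frac{16}{Z}$ ($R{\left(Z \right)} = 4 \frac{4}{Z} = \frac{16}{Z}$)
$F = \frac{171}{5}$ ($F = - \frac{9}{5} - 6 \left(0 - 6\right) = - \frac{9}{5} - -36 = - \frac{9}{5} + 36 = \frac{171}{5} \approx 34.2$)
$h{\left(C \right)} = -7$ ($h{\left(C \right)} = -4 - 3 = -7$)
$\left(h{\left(R{\left(p \right)} \right)} + F\right)^{2} = \left(-7 + \frac{171}{5}\right)^{2} = \left(\frac{136}{5}\right)^{2} = \frac{18496}{25}$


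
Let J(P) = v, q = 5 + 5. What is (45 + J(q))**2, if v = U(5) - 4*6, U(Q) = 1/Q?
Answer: 11236/25 ≈ 449.44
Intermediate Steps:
U(Q) = 1/Q
q = 10
v = -119/5 (v = 1/5 - 4*6 = 1/5 - 24 = -119/5 ≈ -23.800)
J(P) = -119/5
(45 + J(q))**2 = (45 - 119/5)**2 = (106/5)**2 = 11236/25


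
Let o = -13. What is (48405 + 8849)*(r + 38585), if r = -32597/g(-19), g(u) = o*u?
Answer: 543792652092/247 ≈ 2.2016e+9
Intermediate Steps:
g(u) = -13*u
r = -32597/247 (r = -32597/((-13*(-19))) = -32597/247 ≈ -131.97)
(48405 + 8849)*(r + 38585) = (48405 + 8849)*(-32597/247 + 38585) = 57254*(9497898/247) = 543792652092/247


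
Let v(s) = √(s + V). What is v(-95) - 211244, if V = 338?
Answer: -211244 + 9*√3 ≈ -2.1123e+5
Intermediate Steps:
v(s) = √(338 + s) (v(s) = √(s + 338) = √(338 + s))
v(-95) - 211244 = √(338 - 95) - 211244 = √243 - 211244 = 9*√3 - 211244 = -211244 + 9*√3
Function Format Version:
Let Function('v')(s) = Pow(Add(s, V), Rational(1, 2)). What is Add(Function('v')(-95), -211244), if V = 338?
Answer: Add(-211244, Mul(9, Pow(3, Rational(1, 2)))) ≈ -2.1123e+5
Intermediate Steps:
Function('v')(s) = Pow(Add(338, s), Rational(1, 2)) (Function('v')(s) = Pow(Add(s, 338), Rational(1, 2)) = Pow(Add(338, s), Rational(1, 2)))
Add(Function('v')(-95), -211244) = Add(Pow(Add(338, -95), Rational(1, 2)), -211244) = Add(Pow(243, Rational(1, 2)), -211244) = Add(Mul(9, Pow(3, Rational(1, 2))), -211244) = Add(-211244, Mul(9, Pow(3, Rational(1, 2))))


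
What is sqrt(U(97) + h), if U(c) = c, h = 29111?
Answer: 2*sqrt(7302) ≈ 170.90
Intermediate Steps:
sqrt(U(97) + h) = sqrt(97 + 29111) = sqrt(29208) = 2*sqrt(7302)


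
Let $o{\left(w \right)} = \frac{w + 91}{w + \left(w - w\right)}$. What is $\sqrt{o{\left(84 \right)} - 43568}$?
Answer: $\frac{41 i \sqrt{933}}{6} \approx 208.72 i$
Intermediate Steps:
$o{\left(w \right)} = \frac{91 + w}{w}$ ($o{\left(w \right)} = \frac{91 + w}{w + 0} = \frac{91 + w}{w}$)
$\sqrt{o{\left(84 \right)} - 43568} = \sqrt{\frac{91 + 84}{84} - 43568} = \sqrt{\frac{1}{84} \cdot 175 - 43568} = \sqrt{\frac{25}{12} - 43568} = \sqrt{- \frac{522791}{12}} = \frac{41 i \sqrt{933}}{6}$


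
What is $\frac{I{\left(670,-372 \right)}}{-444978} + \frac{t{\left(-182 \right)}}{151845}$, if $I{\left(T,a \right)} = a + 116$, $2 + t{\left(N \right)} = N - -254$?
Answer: $\frac{2334026}{2252256147} \approx 0.0010363$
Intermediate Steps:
$t{\left(N \right)} = 252 + N$ ($t{\left(N \right)} = -2 + \left(N - -254\right) = -2 + \left(N + 254\right) = -2 + \left(254 + N\right) = 252 + N$)
$I{\left(T,a \right)} = 116 + a$
$\frac{I{\left(670,-372 \right)}}{-444978} + \frac{t{\left(-182 \right)}}{151845} = \frac{116 - 372}{-444978} + \frac{252 - 182}{151845} = \left(-256\right) \left(- \frac{1}{444978}\right) + 70 \cdot \frac{1}{151845} = \frac{128}{222489} + \frac{14}{30369} = \frac{2334026}{2252256147}$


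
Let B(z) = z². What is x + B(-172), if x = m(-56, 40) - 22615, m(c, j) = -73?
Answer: 6896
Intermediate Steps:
x = -22688 (x = -73 - 22615 = -22688)
x + B(-172) = -22688 + (-172)² = -22688 + 29584 = 6896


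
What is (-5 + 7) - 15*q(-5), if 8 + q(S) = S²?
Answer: -253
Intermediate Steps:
q(S) = -8 + S²
(-5 + 7) - 15*q(-5) = (-5 + 7) - 15*(-8 + (-5)²) = 2 - 15*(-8 + 25) = 2 - 15*17 = 2 - 255 = -253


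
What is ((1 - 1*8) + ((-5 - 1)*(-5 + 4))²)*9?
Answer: 261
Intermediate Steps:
((1 - 1*8) + ((-5 - 1)*(-5 + 4))²)*9 = ((1 - 8) + (-6*(-1))²)*9 = (-7 + 6²)*9 = (-7 + 36)*9 = 29*9 = 261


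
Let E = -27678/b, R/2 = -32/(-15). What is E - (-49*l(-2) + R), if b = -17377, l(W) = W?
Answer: -26241148/260655 ≈ -100.67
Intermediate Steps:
R = 64/15 (R = 2*(-32/(-15)) = 2*(-32*(-1/15)) = 2*(32/15) = 64/15 ≈ 4.2667)
E = 27678/17377 (E = -27678/(-17377) = -27678*(-1/17377) = 27678/17377 ≈ 1.5928)
E - (-49*l(-2) + R) = 27678/17377 - (-49*(-2) + 64/15) = 27678/17377 - (98 + 64/15) = 27678/17377 - 1*1534/15 = 27678/17377 - 1534/15 = -26241148/260655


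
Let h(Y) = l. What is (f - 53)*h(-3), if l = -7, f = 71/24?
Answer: 8407/24 ≈ 350.29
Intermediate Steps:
f = 71/24 (f = 71*(1/24) = 71/24 ≈ 2.9583)
h(Y) = -7
(f - 53)*h(-3) = (71/24 - 53)*(-7) = -1201/24*(-7) = 8407/24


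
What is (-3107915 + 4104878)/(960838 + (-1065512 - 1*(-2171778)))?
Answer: 996963/2067104 ≈ 0.48230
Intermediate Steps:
(-3107915 + 4104878)/(960838 + (-1065512 - 1*(-2171778))) = 996963/(960838 + (-1065512 + 2171778)) = 996963/(960838 + 1106266) = 996963/2067104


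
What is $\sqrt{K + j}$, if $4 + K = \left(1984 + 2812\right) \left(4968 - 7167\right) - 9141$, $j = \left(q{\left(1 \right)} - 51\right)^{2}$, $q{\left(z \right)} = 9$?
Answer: $i \sqrt{10553785} \approx 3248.7 i$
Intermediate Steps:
$j = 1764$ ($j = \left(9 - 51\right)^{2} = \left(-42\right)^{2} = 1764$)
$K = -10555549$ ($K = -4 + \left(\left(1984 + 2812\right) \left(4968 - 7167\right) - 9141\right) = -4 + \left(4796 \left(-2199\right) - 9141\right) = -4 - 10555545 = -10555549$)
$\sqrt{K + j} = \sqrt{-10555549 + 1764} = \sqrt{-10553785} = i \sqrt{10553785}$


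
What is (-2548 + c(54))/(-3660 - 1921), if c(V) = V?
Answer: 2494/5581 ≈ 0.44687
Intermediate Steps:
(-2548 + c(54))/(-3660 - 1921) = (-2548 + 54)/(-3660 - 1921) = -2494/(-5581) = -2494*(-1/5581) = 2494/5581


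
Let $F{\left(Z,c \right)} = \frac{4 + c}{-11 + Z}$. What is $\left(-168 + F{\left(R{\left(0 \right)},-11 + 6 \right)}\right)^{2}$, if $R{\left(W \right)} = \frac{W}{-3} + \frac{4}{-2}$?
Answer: $\frac{4765489}{169} \approx 28198.0$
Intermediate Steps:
$R{\left(W \right)} = -2 - \frac{W}{3}$ ($R{\left(W \right)} = W \left(- \frac{1}{3}\right) + 4 \left(- \frac{1}{2}\right) = - \frac{W}{3} - 2 = -2 - \frac{W}{3}$)
$F{\left(Z,c \right)} = \frac{4 + c}{-11 + Z}$
$\left(-168 + F{\left(R{\left(0 \right)},-11 + 6 \right)}\right)^{2} = \left(-168 + \frac{4 + \left(-11 + 6\right)}{-11 - 2}\right)^{2} = \left(-168 + \frac{4 - 5}{-11 + \left(-2 + 0\right)}\right)^{2} = \left(-168 + \frac{1}{-11 - 2} \left(-1\right)\right)^{2} = \left(-168 + \frac{1}{-13} \left(-1\right)\right)^{2} = \left(-168 - - \frac{1}{13}\right)^{2} = \left(-168 + \frac{1}{13}\right)^{2} = \left(- \frac{2183}{13}\right)^{2} = \frac{4765489}{169}$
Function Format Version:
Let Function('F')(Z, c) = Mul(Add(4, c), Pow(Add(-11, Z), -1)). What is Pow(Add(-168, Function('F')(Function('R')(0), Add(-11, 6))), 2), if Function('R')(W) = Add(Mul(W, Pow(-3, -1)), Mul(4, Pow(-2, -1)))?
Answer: Rational(4765489, 169) ≈ 28198.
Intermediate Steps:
Function('R')(W) = Add(-2, Mul(Rational(-1, 3), W)) (Function('R')(W) = Add(Mul(W, Rational(-1, 3)), Mul(4, Rational(-1, 2))) = Add(Mul(Rational(-1, 3), W), -2) = Add(-2, Mul(Rational(-1, 3), W)))
Function('F')(Z, c) = Mul(Pow(Add(-11, Z), -1), Add(4, c))
Pow(Add(-168, Function('F')(Function('R')(0), Add(-11, 6))), 2) = Pow(Add(-168, Mul(Pow(Add(-11, Add(-2, Mul(Rational(-1, 3), 0))), -1), Add(4, Add(-11, 6)))), 2) = Pow(Add(-168, Mul(Pow(Add(-11, Add(-2, 0)), -1), Add(4, -5))), 2) = Pow(Add(-168, Mul(Pow(Add(-11, -2), -1), -1)), 2) = Pow(Add(-168, Mul(Pow(-13, -1), -1)), 2) = Pow(Add(-168, Mul(Rational(-1, 13), -1)), 2) = Pow(Add(-168, Rational(1, 13)), 2) = Pow(Rational(-2183, 13), 2) = Rational(4765489, 169)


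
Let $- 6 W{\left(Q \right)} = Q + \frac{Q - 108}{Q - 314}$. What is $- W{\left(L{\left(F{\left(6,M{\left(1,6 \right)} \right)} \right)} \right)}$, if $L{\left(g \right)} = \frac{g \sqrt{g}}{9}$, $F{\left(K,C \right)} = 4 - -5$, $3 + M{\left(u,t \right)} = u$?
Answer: $\frac{173}{311} \approx 0.55627$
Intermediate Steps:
$M{\left(u,t \right)} = -3 + u$
$F{\left(K,C \right)} = 9$ ($F{\left(K,C \right)} = 4 + 5 = 9$)
$L{\left(g \right)} = \frac{g^{\frac{3}{2}}}{9}$ ($L{\left(g \right)} = g^{\frac{3}{2}} \cdot \frac{1}{9} = \frac{g^{\frac{3}{2}}}{9}$)
$W{\left(Q \right)} = - \frac{Q}{6} - \frac{-108 + Q}{6 \left(-314 + Q\right)}$ ($W{\left(Q \right)} = - \frac{Q + \frac{Q - 108}{Q - 314}}{6} = - \frac{Q + \frac{-108 + Q}{-314 + Q}}{6} = - \frac{Q}{6} - \frac{-108 + Q}{6 \left(-314 + Q\right)}$)
$- W{\left(L{\left(F{\left(6,M{\left(1,6 \right)} \right)} \right)} \right)} = - \frac{108 - \left(\frac{9^{\frac{3}{2}}}{9}\right)^{2} + 313 \frac{9^{\frac{3}{2}}}{9}}{6 \left(-314 + \frac{9^{\frac{3}{2}}}{9}\right)} = - \frac{108 - \left(\frac{1}{9} \cdot 27\right)^{2} + 313 \cdot \frac{1}{9} \cdot 27}{6 \left(-314 + \frac{1}{9} \cdot 27\right)} = - \frac{108 - 3^{2} + 313 \cdot 3}{6 \left(-314 + 3\right)} = - \frac{108 - 9 + 939}{6 \left(-311\right)} = - \frac{\left(-1\right) \left(108 - 9 + 939\right)}{6 \cdot 311} = - \frac{\left(-1\right) 1038}{6 \cdot 311} = \left(-1\right) \left(- \frac{173}{311}\right) = \frac{173}{311}$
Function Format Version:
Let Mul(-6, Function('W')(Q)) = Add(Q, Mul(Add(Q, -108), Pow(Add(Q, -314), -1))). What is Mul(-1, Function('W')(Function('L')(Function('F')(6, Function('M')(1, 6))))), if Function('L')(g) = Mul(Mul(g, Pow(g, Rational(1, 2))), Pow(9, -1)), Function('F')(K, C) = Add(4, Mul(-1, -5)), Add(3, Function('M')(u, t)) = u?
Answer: Rational(173, 311) ≈ 0.55627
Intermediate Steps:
Function('M')(u, t) = Add(-3, u)
Function('F')(K, C) = 9 (Function('F')(K, C) = Add(4, 5) = 9)
Function('L')(g) = Mul(Rational(1, 9), Pow(g, Rational(3, 2))) (Function('L')(g) = Mul(Pow(g, Rational(3, 2)), Rational(1, 9)) = Mul(Rational(1, 9), Pow(g, Rational(3, 2))))
Function('W')(Q) = Add(Mul(Rational(-1, 6), Q), Mul(Rational(-1, 6), Pow(Add(-314, Q), -1), Add(-108, Q))) (Function('W')(Q) = Mul(Rational(-1, 6), Add(Q, Mul(Add(Q, -108), Pow(Add(Q, -314), -1)))) = Mul(Rational(-1, 6), Add(Q, Mul(Add(-108, Q), Pow(Add(-314, Q), -1)))) = Mul(Rational(-1, 6), Add(Q, Mul(Pow(Add(-314, Q), -1), Add(-108, Q)))) = Add(Mul(Rational(-1, 6), Q), Mul(Rational(-1, 6), Pow(Add(-314, Q), -1), Add(-108, Q))))
Mul(-1, Function('W')(Function('L')(Function('F')(6, Function('M')(1, 6))))) = Mul(-1, Mul(Rational(1, 6), Pow(Add(-314, Mul(Rational(1, 9), Pow(9, Rational(3, 2)))), -1), Add(108, Mul(-1, Pow(Mul(Rational(1, 9), Pow(9, Rational(3, 2))), 2)), Mul(313, Mul(Rational(1, 9), Pow(9, Rational(3, 2))))))) = Mul(-1, Mul(Rational(1, 6), Pow(Add(-314, Mul(Rational(1, 9), 27)), -1), Add(108, Mul(-1, Pow(Mul(Rational(1, 9), 27), 2)), Mul(313, Mul(Rational(1, 9), 27))))) = Mul(-1, Mul(Rational(1, 6), Pow(Add(-314, 3), -1), Add(108, Mul(-1, Pow(3, 2)), Mul(313, 3)))) = Mul(-1, Mul(Rational(1, 6), Pow(-311, -1), Add(108, Mul(-1, 9), 939))) = Mul(-1, Mul(Rational(1, 6), Rational(-1, 311), Add(108, -9, 939))) = Mul(-1, Mul(Rational(1, 6), Rational(-1, 311), 1038)) = Mul(-1, Rational(-173, 311)) = Rational(173, 311)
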